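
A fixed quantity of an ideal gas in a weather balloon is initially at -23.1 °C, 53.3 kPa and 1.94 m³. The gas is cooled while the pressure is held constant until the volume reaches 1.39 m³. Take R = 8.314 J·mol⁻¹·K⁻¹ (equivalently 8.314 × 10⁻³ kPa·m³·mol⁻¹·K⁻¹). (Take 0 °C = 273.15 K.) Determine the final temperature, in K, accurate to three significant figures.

Convert: T₁ = 250.0 K.
P constant ⇒ V ∝ T: P₂ = P₁; T₂ = T₁·(V₂/V₁) = 179.2 K.

T₂ ≈ 179 K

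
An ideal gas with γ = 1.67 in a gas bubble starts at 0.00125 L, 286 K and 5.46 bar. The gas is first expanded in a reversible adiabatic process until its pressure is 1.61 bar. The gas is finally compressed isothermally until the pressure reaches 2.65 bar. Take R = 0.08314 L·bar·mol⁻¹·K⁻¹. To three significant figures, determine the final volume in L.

V₃ ≈ 0.00158 L

Adiabatic (γ = 1.67), T V^(γ−1) and P V^γ constant: T₂ = T₁·(P₂/P₁)^((γ−1)/γ) = 175.2 K; V₂ = V₁·(P₁/P₂)^(1/γ) = 0.002597 L.
T constant ⇒ Boyle's law P V = const: T₃ = T₂; V₃ = V₂·(P₂/P₃) = 0.001578 L.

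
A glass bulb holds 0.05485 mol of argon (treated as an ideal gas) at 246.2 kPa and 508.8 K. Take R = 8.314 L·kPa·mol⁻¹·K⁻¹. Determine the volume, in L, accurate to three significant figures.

PV = nRT ⇒ V = nRT/P = (0.05485 × 8.314 × 508.8) / 246.2

V ≈ 0.942 L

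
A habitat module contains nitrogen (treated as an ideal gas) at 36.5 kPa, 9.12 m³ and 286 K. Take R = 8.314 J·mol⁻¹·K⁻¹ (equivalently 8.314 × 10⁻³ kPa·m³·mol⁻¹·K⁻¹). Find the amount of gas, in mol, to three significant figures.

PV = nRT ⇒ n = PV/(RT) = (36.5 × 9.12) / (8.314 × 10⁻³ × 286)

n ≈ 140 mol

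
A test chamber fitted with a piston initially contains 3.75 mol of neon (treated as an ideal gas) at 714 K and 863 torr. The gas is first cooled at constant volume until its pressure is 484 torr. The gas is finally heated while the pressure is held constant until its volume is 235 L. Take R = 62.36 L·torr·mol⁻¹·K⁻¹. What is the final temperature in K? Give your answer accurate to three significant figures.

T₃ ≈ 486 K

From PV = nRT: V₁ = nRT₁/P₁ = 193.5 L.
V constant ⇒ P ∝ T: V₂ = V₁; T₂ = T₁·(P₂/P₁) = 400.4 K.
Isobaric, so V/T is constant: P₃ = P₂; T₃ = T₂·(V₃/V₂) = 486.4 K.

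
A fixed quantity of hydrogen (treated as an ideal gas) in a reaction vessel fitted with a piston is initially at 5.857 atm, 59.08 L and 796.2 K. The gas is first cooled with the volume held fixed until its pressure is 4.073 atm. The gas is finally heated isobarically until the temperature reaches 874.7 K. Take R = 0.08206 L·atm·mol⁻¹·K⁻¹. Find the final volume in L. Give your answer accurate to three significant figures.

V₃ ≈ 93.3 L

V constant ⇒ P ∝ T: V₂ = V₁; T₂ = T₁·(P₂/P₁) = 553.7 K.
Isobaric, so V/T is constant: P₃ = P₂; V₃ = V₂·(T₃/T₂) = 93.33 L.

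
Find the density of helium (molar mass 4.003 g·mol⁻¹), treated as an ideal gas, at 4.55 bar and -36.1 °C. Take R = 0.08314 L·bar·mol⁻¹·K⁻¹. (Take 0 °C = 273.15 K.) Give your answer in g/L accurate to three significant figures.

ρ = PM/(RT) = (4.55 × 4.003) / (0.08314 × 237.0)

ρ ≈ 0.924 g/L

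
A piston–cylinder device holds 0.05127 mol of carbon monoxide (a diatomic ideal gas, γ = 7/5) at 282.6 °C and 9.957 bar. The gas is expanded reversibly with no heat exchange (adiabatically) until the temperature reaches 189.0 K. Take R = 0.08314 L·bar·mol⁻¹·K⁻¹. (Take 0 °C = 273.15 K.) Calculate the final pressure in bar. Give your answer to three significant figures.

Convert: T₁ = 555.8 K.
From PV = nRT: V₁ = nRT₁/P₁ = 0.2379 L.
Adiabatic (γ = 7/5), T V^(γ−1) and P V^γ constant: P₂ = P₁·(T₂/T₁)^(γ/(γ−1)) = 0.2284 bar; V₂ = V₁·(T₁/T₂)^(1/(γ−1)) = 3.528 L.

P₂ ≈ 0.228 bar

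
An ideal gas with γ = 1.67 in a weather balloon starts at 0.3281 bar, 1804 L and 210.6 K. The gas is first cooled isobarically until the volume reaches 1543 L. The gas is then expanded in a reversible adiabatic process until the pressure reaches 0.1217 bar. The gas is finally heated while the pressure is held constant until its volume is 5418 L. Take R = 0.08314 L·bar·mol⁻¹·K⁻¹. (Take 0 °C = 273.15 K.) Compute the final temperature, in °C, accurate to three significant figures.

Isobaric, so V/T is constant: P₂ = P₁; T₂ = T₁·(V₂/V₁) = 180.1 K.
Reversible adiabatic, γ = 1.67: T₃ = T₂·(P₃/P₂)^((γ−1)/γ) = 121.0 K; V₃ = V₂·(P₂/P₃)^(1/γ) = 2794 L.
P constant ⇒ V ∝ T: P₄ = P₃; T₄ = T₃·(V₄/V₃) = 234.6 K.

T₄ ≈ -38.5 °C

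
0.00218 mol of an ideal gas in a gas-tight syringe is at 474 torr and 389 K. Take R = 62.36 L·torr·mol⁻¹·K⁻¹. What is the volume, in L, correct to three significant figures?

V ≈ 0.112 L

PV = nRT ⇒ V = nRT/P = (0.00218 × 62.36 × 389) / 474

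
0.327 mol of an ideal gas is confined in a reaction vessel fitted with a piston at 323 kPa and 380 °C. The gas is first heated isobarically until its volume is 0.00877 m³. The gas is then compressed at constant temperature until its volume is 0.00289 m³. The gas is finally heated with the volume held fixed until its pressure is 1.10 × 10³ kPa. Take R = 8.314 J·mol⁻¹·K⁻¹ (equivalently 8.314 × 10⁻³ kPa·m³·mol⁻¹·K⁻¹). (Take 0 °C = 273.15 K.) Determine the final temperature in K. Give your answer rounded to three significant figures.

Convert: T₁ = 653.1 K.
From PV = nRT: V₁ = nRT₁/P₁ = 0.005498 m³.
P constant ⇒ V ∝ T: P₂ = P₁; T₂ = T₁·(V₂/V₁) = 1042 K.
T constant ⇒ Boyle's law P V = const: T₃ = T₂; P₃ = P₂·(V₂/V₃) = 980.2 kPa.
Isochoric, so P/T is constant: V₄ = V₃; T₄ = T₃·(P₄/P₃) = 1169 K.

T₄ ≈ 1.17e+03 K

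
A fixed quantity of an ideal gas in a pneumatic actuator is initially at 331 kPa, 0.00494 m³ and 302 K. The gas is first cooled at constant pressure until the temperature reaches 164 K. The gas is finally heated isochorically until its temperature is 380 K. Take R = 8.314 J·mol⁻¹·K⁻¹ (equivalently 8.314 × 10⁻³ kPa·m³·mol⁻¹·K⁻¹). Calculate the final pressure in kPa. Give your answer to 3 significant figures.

P₃ ≈ 767 kPa

Isobaric, so V/T is constant: P₂ = P₁; V₂ = V₁·(T₂/T₁) = 0.002683 m³.
V constant ⇒ P ∝ T: V₃ = V₂; P₃ = P₂·(T₃/T₂) = 767.0 kPa.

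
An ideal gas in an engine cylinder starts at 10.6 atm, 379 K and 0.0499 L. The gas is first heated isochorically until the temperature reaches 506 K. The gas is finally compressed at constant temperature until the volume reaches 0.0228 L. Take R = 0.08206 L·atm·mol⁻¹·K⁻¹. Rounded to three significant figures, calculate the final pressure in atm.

P₃ ≈ 31.0 atm

V constant ⇒ P ∝ T: V₂ = V₁; P₂ = P₁·(T₂/T₁) = 14.15 atm.
T constant ⇒ Boyle's law P V = const: T₃ = T₂; P₃ = P₂·(V₂/V₃) = 30.97 atm.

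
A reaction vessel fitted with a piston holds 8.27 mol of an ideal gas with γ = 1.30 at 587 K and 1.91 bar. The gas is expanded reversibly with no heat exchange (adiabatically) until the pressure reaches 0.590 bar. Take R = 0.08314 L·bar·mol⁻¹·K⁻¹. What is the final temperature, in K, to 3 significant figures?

T₂ ≈ 448 K

From PV = nRT: V₁ = nRT₁/P₁ = 211.3 L.
Adiabatic (γ = 1.30), T V^(γ−1) and P V^γ constant: T₂ = T₁·(P₂/P₁)^((γ−1)/γ) = 447.6 K; V₂ = V₁·(P₁/P₂)^(1/γ) = 521.6 L.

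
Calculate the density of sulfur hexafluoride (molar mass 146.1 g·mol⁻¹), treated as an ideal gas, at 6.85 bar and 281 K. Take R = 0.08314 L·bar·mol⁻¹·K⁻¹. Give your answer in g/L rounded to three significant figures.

ρ ≈ 42.8 g/L

ρ = PM/(RT) = (6.85 × 146.1) / (0.08314 × 281.0)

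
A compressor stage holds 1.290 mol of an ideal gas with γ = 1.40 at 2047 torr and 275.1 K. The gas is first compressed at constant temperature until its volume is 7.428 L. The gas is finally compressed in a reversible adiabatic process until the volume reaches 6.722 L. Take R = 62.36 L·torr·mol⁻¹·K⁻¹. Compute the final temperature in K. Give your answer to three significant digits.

From PV = nRT: V₁ = nRT₁/P₁ = 10.81 L.
T constant ⇒ Boyle's law P V = const: T₂ = T₁; P₂ = P₁·(V₁/V₂) = 2979 torr.
Reversible adiabatic, γ = 1.40: T₃ = T₂·(V₂/V₃)^(γ−1) = 286.3 K; P₃ = P₂·(V₂/V₃)^γ = 3426 torr.

T₃ ≈ 286 K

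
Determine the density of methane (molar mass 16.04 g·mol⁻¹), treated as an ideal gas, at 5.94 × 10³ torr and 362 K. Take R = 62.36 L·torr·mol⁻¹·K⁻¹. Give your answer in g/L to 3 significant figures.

ρ ≈ 4.22 g/L

ρ = PM/(RT) = (5.94e+03 × 16.04) / (62.36 × 362.0)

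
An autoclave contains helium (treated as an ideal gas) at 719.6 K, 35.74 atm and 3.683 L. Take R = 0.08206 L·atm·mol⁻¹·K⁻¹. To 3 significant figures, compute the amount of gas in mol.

PV = nRT ⇒ n = PV/(RT) = (35.74 × 3.683) / (0.08206 × 719.6)

n ≈ 2.23 mol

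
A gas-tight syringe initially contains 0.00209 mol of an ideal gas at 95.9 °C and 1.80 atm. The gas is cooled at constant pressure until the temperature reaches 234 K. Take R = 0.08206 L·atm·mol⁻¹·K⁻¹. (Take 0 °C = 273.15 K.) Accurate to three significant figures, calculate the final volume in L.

V₂ ≈ 0.0223 L

Convert: T₁ = 369.0 K.
From PV = nRT: V₁ = nRT₁/P₁ = 0.03516 L.
Isobaric, so V/T is constant: P₂ = P₁; V₂ = V₁·(T₂/T₁) = 0.02230 L.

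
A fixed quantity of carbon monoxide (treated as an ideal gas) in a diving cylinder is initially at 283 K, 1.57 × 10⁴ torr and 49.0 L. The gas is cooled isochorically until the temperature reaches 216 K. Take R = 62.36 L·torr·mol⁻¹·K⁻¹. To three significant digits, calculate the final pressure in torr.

P₂ ≈ 1.20e+04 torr

Isochoric, so P/T is constant: V₂ = V₁; P₂ = P₁·(T₂/T₁) = 1.198e+04 torr.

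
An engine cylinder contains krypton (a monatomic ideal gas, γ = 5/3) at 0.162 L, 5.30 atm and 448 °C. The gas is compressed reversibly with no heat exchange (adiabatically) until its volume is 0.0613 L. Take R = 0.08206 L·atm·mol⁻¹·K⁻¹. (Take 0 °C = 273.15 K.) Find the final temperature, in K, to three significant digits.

Convert: T₁ = 721.1 K.
Reversible adiabatic, γ = 5/3: T₂ = T₁·(V₁/V₂)^(γ−1) = 1378 K; P₂ = P₁·(V₁/V₂)^γ = 26.77 atm.

T₂ ≈ 1.38e+03 K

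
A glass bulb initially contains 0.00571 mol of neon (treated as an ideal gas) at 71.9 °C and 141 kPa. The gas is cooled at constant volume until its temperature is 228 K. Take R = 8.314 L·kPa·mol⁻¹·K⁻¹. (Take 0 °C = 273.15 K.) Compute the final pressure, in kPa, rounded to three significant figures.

P₂ ≈ 93.2 kPa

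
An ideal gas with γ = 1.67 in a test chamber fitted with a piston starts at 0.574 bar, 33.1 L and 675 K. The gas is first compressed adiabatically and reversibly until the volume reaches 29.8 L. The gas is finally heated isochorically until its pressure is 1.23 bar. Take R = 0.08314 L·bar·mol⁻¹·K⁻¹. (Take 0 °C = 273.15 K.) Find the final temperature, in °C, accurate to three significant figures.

Reversible adiabatic, γ = 1.67: T₂ = T₁·(V₁/V₂)^(γ−1) = 724.2 K; P₂ = P₁·(V₁/V₂)^γ = 0.6840 bar.
Isochoric, so P/T is constant: V₃ = V₂; T₃ = T₂·(P₃/P₂) = 1302 K.

T₃ ≈ 1.03e+03 °C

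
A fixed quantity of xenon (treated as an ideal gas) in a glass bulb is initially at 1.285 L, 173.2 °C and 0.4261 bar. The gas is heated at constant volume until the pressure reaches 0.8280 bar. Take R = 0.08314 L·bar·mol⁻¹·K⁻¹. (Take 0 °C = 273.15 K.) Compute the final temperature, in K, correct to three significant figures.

Convert: T₁ = 446.3 K.
Isochoric, so P/T is constant: V₂ = V₁; T₂ = T₁·(P₂/P₁) = 867.3 K.

T₂ ≈ 867 K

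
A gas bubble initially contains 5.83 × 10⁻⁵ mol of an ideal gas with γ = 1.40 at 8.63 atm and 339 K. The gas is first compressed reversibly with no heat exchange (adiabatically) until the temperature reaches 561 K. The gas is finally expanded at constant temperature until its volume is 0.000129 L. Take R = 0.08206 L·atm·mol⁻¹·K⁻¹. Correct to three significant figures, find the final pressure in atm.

P₃ ≈ 20.8 atm

From PV = nRT: V₁ = nRT₁/P₁ = 0.0001879 L.
Reversible adiabatic, γ = 1.40: P₂ = P₁·(T₂/T₁)^(γ/(γ−1)) = 50.31 atm; V₂ = V₁·(T₁/T₂)^(1/(γ−1)) = 5.334e-05 L.
Isothermal, so P V is constant: T₃ = T₂; P₃ = P₂·(V₂/V₃) = 20.81 atm.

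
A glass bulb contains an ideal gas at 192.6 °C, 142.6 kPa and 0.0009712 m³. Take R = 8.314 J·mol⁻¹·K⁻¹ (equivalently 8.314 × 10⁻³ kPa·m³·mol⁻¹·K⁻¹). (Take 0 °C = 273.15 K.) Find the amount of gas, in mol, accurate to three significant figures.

Convert: T = 465.75 K.
PV = nRT ⇒ n = PV/(RT) = (142.6 × 0.0009712) / (8.314 × 10⁻³ × 465.75)

n ≈ 0.0358 mol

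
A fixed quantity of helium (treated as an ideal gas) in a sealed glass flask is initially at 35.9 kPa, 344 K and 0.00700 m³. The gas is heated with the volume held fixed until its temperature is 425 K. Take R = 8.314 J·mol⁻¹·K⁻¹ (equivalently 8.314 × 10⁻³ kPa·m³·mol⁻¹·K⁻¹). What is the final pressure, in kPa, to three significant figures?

P₂ ≈ 44.4 kPa

V constant ⇒ P ∝ T: V₂ = V₁; P₂ = P₁·(T₂/T₁) = 44.35 kPa.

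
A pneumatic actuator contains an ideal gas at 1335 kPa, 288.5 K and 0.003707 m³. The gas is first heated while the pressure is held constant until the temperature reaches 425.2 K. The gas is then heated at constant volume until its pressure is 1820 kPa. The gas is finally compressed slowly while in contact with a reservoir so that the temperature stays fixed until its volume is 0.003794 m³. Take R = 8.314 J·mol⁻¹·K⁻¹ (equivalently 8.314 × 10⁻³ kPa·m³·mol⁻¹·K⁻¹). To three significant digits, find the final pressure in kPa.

P constant ⇒ V ∝ T: P₂ = P₁; V₂ = V₁·(T₂/T₁) = 0.005463 m³.
V constant ⇒ P ∝ T: V₃ = V₂; T₃ = T₂·(P₃/P₂) = 579.7 K.
T constant ⇒ Boyle's law P V = const: T₄ = T₃; P₄ = P₃·(V₃/V₄) = 2621 kPa.

P₄ ≈ 2.62e+03 kPa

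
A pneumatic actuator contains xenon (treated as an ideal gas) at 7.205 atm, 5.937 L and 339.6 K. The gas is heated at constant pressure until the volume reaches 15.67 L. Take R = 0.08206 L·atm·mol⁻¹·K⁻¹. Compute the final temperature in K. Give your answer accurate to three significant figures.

Isobaric, so V/T is constant: P₂ = P₁; T₂ = T₁·(V₂/V₁) = 896.3 K.

T₂ ≈ 896 K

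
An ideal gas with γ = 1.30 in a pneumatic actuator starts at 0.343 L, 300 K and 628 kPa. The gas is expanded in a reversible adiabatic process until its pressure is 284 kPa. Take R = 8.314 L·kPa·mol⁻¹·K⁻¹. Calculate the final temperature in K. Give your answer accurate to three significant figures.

Reversible adiabatic, γ = 1.30: T₂ = T₁·(P₂/P₁)^((γ−1)/γ) = 249.8 K; V₂ = V₁·(P₁/P₂)^(1/γ) = 0.6315 L.

T₂ ≈ 250 K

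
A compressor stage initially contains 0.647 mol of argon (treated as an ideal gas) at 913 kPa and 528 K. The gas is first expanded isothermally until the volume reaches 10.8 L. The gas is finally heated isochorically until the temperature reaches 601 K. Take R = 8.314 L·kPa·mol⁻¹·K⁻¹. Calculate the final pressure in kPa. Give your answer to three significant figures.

P₃ ≈ 299 kPa

From PV = nRT: V₁ = nRT₁/P₁ = 3.111 L.
Isothermal, so P V is constant: T₂ = T₁; P₂ = P₁·(V₁/V₂) = 263.0 kPa.
Isochoric, so P/T is constant: V₃ = V₂; P₃ = P₂·(T₃/T₂) = 299.3 kPa.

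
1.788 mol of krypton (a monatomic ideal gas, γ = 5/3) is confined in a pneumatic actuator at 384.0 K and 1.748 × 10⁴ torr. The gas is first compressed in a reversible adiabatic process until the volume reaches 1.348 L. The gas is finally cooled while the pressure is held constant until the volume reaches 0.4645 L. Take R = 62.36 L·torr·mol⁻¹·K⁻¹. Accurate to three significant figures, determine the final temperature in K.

T₃ ≈ 197 K

From PV = nRT: V₁ = nRT₁/P₁ = 2.449 L.
Reversible adiabatic, γ = 5/3: T₂ = T₁·(V₁/V₂)^(γ−1) = 571.8 K; P₂ = P₁·(V₁/V₂)^γ = 4.730e+04 torr.
P constant ⇒ V ∝ T: P₃ = P₂; T₃ = T₂·(V₃/V₂) = 197.0 K.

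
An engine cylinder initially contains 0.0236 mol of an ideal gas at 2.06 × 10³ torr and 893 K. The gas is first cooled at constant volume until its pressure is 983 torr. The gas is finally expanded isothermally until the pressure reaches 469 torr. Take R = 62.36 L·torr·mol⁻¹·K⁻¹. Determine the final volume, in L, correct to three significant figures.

V₃ ≈ 1.34 L

From PV = nRT: V₁ = nRT₁/P₁ = 0.6380 L.
V constant ⇒ P ∝ T: V₂ = V₁; T₂ = T₁·(P₂/P₁) = 426.1 K.
Isothermal, so P V is constant: T₃ = T₂; V₃ = V₂·(P₂/P₃) = 1.337 L.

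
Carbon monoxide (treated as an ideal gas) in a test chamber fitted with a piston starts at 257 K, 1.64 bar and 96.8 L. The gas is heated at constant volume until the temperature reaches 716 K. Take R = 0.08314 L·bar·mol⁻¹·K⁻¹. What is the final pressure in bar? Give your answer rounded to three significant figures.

P₂ ≈ 4.57 bar

Isochoric, so P/T is constant: V₂ = V₁; P₂ = P₁·(T₂/T₁) = 4.569 bar.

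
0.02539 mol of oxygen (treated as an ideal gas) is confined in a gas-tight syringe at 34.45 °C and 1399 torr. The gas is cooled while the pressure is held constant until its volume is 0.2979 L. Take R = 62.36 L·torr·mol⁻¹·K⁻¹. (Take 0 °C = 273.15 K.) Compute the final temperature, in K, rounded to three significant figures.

Convert: T₁ = 307.6 K.
From PV = nRT: V₁ = nRT₁/P₁ = 0.3481 L.
Isobaric, so V/T is constant: P₂ = P₁; T₂ = T₁·(V₂/V₁) = 263.2 K.

T₂ ≈ 263 K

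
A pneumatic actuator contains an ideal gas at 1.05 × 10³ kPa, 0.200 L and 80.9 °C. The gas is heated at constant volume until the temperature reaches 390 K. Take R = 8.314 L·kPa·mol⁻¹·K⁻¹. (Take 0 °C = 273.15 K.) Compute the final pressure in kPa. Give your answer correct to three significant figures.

Convert: T₁ = 354.0 K.
Isochoric, so P/T is constant: V₂ = V₁; P₂ = P₁·(T₂/T₁) = 1157 kPa.

P₂ ≈ 1.16e+03 kPa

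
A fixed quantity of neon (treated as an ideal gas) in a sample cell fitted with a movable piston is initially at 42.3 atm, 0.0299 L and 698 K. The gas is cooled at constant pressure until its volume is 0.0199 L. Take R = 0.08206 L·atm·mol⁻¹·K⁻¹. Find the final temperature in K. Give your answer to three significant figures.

P constant ⇒ V ∝ T: P₂ = P₁; T₂ = T₁·(V₂/V₁) = 464.6 K.

T₂ ≈ 465 K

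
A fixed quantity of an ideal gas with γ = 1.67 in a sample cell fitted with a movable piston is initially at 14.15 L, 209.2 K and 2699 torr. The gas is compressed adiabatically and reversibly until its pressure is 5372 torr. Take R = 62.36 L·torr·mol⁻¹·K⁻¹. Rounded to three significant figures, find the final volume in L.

Adiabatic (γ = 1.67), T V^(γ−1) and P V^γ constant: T₂ = T₁·(P₂/P₁)^((γ−1)/γ) = 275.7 K; V₂ = V₁·(P₁/P₂)^(1/γ) = 9.370 L.

V₂ ≈ 9.37 L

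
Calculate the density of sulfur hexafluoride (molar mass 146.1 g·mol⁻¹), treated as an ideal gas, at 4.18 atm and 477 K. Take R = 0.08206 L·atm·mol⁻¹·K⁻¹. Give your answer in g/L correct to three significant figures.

ρ ≈ 15.6 g/L

ρ = PM/(RT) = (4.18 × 146.1) / (0.08206 × 477.0)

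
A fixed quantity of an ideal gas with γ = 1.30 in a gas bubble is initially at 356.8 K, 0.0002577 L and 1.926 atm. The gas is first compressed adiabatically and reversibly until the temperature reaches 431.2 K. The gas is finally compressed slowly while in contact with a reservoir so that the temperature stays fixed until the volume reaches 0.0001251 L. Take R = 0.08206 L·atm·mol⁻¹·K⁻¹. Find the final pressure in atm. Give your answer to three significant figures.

P₃ ≈ 4.79 atm

Adiabatic (γ = 1.30), T V^(γ−1) and P V^γ constant: P₂ = P₁·(T₂/T₁)^(γ/(γ−1)) = 4.376 atm; V₂ = V₁·(T₁/T₂)^(1/(γ−1)) = 0.0001371 L.
Isothermal, so P V is constant: T₃ = T₂; P₃ = P₂·(V₂/V₃) = 4.795 atm.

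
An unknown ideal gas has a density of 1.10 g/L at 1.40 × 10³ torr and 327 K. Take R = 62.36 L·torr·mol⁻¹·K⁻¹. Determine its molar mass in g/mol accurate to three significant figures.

M ≈ 16.0 g/mol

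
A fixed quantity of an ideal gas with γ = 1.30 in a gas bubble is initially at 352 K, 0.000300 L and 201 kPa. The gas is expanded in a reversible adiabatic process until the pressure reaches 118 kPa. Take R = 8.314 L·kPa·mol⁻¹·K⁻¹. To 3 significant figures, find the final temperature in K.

T₂ ≈ 311 K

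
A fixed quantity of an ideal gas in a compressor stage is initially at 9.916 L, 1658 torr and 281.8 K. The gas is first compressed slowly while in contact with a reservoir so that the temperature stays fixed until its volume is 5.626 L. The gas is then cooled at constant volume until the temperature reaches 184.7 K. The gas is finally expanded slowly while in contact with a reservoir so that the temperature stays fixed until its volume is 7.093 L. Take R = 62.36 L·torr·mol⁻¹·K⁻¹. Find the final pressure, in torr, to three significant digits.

T constant ⇒ Boyle's law P V = const: T₂ = T₁; P₂ = P₁·(V₁/V₂) = 2922 torr.
Isochoric, so P/T is constant: V₃ = V₂; P₃ = P₂·(T₃/T₂) = 1915 torr.
T constant ⇒ Boyle's law P V = const: T₄ = T₃; P₄ = P₃·(V₃/V₄) = 1519 torr.

P₄ ≈ 1.52e+03 torr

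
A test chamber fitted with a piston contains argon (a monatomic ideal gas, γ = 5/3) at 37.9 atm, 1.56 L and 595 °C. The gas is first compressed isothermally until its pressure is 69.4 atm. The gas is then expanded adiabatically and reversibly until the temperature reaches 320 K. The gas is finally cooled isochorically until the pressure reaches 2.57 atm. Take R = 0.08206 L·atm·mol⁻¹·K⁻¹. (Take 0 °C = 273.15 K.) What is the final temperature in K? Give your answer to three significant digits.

Convert: T₁ = 868.1 K.
Isothermal, so P V is constant: T₂ = T₁; V₂ = V₁·(P₁/P₂) = 0.8519 L.
Adiabatic (γ = 5/3), T V^(γ−1) and P V^γ constant: P₃ = P₂·(T₃/T₂)^(γ/(γ−1)) = 5.725 atm; V₃ = V₂·(T₂/T₃)^(1/(γ−1)) = 3.807 L.
Isochoric, so P/T is constant: V₄ = V₃; T₄ = T₃·(P₄/P₃) = 143.7 K.

T₄ ≈ 144 K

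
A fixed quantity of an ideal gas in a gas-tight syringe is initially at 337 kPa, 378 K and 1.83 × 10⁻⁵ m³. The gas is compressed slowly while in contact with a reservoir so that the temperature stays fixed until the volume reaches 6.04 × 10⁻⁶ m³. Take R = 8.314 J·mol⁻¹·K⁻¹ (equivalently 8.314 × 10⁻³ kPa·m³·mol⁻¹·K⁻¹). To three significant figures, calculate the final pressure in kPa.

P₂ ≈ 1.02e+03 kPa

Isothermal, so P V is constant: T₂ = T₁; P₂ = P₁·(V₁/V₂) = 1021 kPa.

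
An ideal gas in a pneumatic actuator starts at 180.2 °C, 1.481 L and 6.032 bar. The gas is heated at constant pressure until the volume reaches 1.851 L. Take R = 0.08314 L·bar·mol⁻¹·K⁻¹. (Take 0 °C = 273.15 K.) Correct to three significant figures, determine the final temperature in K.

T₂ ≈ 567 K

Convert: T₁ = 453.3 K.
Isobaric, so V/T is constant: P₂ = P₁; T₂ = T₁·(V₂/V₁) = 566.6 K.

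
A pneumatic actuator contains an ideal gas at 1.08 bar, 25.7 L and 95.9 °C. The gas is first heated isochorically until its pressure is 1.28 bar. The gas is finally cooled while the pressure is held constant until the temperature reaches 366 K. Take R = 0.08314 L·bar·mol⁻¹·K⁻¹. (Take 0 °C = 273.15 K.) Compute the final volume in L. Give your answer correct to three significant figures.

Convert: T₁ = 369.0 K.
V constant ⇒ P ∝ T: V₂ = V₁; T₂ = T₁·(P₂/P₁) = 437.4 K.
P constant ⇒ V ∝ T: P₃ = P₂; V₃ = V₂·(T₃/T₂) = 21.51 L.

V₃ ≈ 21.5 L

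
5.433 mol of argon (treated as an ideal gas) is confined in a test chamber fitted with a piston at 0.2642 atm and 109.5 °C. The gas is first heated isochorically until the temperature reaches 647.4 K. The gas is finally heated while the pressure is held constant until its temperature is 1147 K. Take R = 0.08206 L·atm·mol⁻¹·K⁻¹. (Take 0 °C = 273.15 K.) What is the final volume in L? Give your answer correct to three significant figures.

V₃ ≈ 1.14e+03 L

Convert: T₁ = 382.6 K.
From PV = nRT: V₁ = nRT₁/P₁ = 645.7 L.
V constant ⇒ P ∝ T: V₂ = V₁; P₂ = P₁·(T₂/T₁) = 0.4470 atm.
Isobaric, so V/T is constant: P₃ = P₂; V₃ = V₂·(T₃/T₂) = 1144 L.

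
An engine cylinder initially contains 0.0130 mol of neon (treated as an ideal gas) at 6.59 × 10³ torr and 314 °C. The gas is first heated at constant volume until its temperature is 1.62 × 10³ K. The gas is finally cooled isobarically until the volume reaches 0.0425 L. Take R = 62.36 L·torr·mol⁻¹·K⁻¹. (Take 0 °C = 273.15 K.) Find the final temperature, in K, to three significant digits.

Convert: T₁ = 587.1 K.
From PV = nRT: V₁ = nRT₁/P₁ = 0.07223 L.
V constant ⇒ P ∝ T: V₂ = V₁; P₂ = P₁·(T₂/T₁) = 1.818e+04 torr.
P constant ⇒ V ∝ T: P₃ = P₂; T₃ = T₂·(V₃/V₂) = 953.2 K.

T₃ ≈ 953 K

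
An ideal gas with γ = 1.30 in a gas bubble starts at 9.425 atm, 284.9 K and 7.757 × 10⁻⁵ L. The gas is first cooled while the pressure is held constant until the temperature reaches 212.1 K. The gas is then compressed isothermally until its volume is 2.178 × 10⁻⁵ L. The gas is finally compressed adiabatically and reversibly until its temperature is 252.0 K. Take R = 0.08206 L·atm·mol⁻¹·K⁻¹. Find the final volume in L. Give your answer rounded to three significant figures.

V₄ ≈ 1.23e-05 L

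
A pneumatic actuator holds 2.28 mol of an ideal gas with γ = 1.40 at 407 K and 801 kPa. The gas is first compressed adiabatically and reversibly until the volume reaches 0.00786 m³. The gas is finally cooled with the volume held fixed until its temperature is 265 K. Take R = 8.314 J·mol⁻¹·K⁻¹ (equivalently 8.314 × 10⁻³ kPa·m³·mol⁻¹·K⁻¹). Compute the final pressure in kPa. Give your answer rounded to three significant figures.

P₃ ≈ 639 kPa

From PV = nRT: V₁ = nRT₁/P₁ = 0.009632 m³.
Reversible adiabatic, γ = 1.40: T₂ = T₁·(V₁/V₂)^(γ−1) = 441.5 K; P₂ = P₁·(V₁/V₂)^γ = 1065 kPa.
V constant ⇒ P ∝ T: V₃ = V₂; P₃ = P₂·(T₃/T₂) = 639.1 kPa.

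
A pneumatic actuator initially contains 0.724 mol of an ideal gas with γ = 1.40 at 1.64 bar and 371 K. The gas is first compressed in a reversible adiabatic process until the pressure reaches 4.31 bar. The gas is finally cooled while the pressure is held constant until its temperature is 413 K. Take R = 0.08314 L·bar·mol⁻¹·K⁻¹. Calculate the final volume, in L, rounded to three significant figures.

From PV = nRT: V₁ = nRT₁/P₁ = 13.62 L.
Adiabatic (γ = 1.40), T V^(γ−1) and P V^γ constant: T₂ = T₁·(P₂/P₁)^((γ−1)/γ) = 489.0 K; V₂ = V₁·(P₁/P₂)^(1/γ) = 6.829 L.
P constant ⇒ V ∝ T: P₃ = P₂; V₃ = V₂·(T₃/T₂) = 5.768 L.

V₃ ≈ 5.77 L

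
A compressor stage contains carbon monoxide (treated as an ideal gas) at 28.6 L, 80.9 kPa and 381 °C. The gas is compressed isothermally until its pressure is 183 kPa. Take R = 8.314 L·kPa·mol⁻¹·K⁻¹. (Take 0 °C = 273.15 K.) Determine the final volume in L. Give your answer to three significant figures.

V₂ ≈ 12.6 L

Convert: T₁ = 654.1 K.
T constant ⇒ Boyle's law P V = const: T₂ = T₁; V₂ = V₁·(P₁/P₂) = 12.64 L.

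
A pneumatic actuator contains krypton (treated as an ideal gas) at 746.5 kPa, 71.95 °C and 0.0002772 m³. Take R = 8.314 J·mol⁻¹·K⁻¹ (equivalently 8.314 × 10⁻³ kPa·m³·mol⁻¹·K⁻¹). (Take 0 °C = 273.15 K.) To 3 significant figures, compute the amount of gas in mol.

n ≈ 0.0721 mol

Convert: T = 345.10 K.
PV = nRT ⇒ n = PV/(RT) = (746.5 × 0.0002772) / (8.314 × 10⁻³ × 345.10)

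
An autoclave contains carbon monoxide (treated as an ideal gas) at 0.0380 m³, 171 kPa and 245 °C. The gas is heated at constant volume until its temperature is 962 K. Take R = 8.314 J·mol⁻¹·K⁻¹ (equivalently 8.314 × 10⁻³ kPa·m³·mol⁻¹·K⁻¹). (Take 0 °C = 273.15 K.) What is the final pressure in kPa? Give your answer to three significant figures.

Convert: T₁ = 518.1 K.
Isochoric, so P/T is constant: V₂ = V₁; P₂ = P₁·(T₂/T₁) = 317.5 kPa.

P₂ ≈ 317 kPa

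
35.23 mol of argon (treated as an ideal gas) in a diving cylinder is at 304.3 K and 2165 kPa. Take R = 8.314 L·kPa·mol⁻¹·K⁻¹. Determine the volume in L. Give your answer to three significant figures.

PV = nRT ⇒ V = nRT/P = (35.23 × 8.314 × 304.3) / 2165

V ≈ 41.2 L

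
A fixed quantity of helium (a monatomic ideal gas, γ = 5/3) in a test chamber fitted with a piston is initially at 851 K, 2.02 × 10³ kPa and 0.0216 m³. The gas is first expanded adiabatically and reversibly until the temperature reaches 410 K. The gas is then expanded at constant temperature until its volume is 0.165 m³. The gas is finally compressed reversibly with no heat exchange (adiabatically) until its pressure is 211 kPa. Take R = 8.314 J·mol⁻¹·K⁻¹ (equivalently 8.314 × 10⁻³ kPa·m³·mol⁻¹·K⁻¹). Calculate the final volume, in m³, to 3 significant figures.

V₄ ≈ 0.122 m³

Adiabatic (γ = 5/3), T V^(γ−1) and P V^γ constant: P₂ = P₁·(T₂/T₁)^(γ/(γ−1)) = 325.5 kPa; V₂ = V₁·(T₁/T₂)^(1/(γ−1)) = 0.06459 m³.
T constant ⇒ Boyle's law P V = const: T₃ = T₂; P₃ = P₂·(V₂/V₃) = 127.4 kPa.
Reversible adiabatic, γ = 5/3: T₄ = T₃·(P₄/P₃)^((γ−1)/γ) = 501.7 K; V₄ = V₃·(P₃/P₄)^(1/γ) = 0.1219 m³.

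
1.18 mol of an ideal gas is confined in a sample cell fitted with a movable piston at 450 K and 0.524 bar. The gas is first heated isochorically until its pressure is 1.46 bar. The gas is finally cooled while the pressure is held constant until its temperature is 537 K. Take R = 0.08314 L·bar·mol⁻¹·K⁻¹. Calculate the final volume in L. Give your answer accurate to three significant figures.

V₃ ≈ 36.1 L

From PV = nRT: V₁ = nRT₁/P₁ = 84.25 L.
V constant ⇒ P ∝ T: V₂ = V₁; T₂ = T₁·(P₂/P₁) = 1254 K.
Isobaric, so V/T is constant: P₃ = P₂; V₃ = V₂·(T₃/T₂) = 36.08 L.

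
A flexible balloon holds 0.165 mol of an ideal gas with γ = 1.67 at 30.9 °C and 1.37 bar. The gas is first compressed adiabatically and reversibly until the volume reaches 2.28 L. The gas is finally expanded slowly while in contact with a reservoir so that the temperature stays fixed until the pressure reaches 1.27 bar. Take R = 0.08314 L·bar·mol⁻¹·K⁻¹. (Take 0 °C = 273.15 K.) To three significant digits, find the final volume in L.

Convert: T₁ = 304.0 K.
From PV = nRT: V₁ = nRT₁/P₁ = 3.045 L.
Adiabatic (γ = 1.67), T V^(γ−1) and P V^γ constant: T₂ = T₁·(V₁/V₂)^(γ−1) = 369.1 K; P₂ = P₁·(V₁/V₂)^γ = 2.220 bar.
Isothermal, so P V is constant: T₃ = T₂; V₃ = V₂·(P₂/P₃) = 3.986 L.

V₃ ≈ 3.99 L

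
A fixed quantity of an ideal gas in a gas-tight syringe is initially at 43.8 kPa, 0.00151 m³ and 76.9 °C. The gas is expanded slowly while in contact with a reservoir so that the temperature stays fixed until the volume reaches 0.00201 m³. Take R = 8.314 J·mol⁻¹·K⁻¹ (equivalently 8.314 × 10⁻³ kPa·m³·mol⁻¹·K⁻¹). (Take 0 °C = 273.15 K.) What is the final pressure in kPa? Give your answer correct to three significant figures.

P₂ ≈ 32.9 kPa

Convert: T₁ = 350.0 K.
T constant ⇒ Boyle's law P V = const: T₂ = T₁; P₂ = P₁·(V₁/V₂) = 32.90 kPa.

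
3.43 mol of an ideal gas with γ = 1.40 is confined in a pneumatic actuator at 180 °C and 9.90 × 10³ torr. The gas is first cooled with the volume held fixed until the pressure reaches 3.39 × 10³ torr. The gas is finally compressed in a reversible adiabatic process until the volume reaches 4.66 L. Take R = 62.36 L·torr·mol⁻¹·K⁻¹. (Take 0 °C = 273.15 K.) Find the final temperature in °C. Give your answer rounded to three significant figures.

Convert: T₁ = 453.1 K.
From PV = nRT: V₁ = nRT₁/P₁ = 9.791 L.
Isochoric, so P/T is constant: V₂ = V₁; T₂ = T₁·(P₂/P₁) = 155.2 K.
Adiabatic (γ = 1.40), T V^(γ−1) and P V^γ constant: T₃ = T₂·(V₂/V₃)^(γ−1) = 208.8 K; P₃ = P₂·(V₂/V₃)^γ = 9585 torr.

T₃ ≈ -64.3 °C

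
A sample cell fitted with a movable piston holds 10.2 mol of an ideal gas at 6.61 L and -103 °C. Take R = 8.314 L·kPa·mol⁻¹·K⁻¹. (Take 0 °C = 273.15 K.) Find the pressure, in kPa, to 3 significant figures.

P ≈ 2.18e+03 kPa

Convert: T = 170.15 K.
PV = nRT ⇒ P = nRT/V = (10.2 × 8.314 × 170.15) / 6.61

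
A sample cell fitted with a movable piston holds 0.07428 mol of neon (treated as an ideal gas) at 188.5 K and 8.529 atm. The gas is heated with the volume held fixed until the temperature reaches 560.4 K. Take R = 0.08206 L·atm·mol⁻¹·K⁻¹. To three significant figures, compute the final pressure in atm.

P₂ ≈ 25.4 atm

From PV = nRT: V₁ = nRT₁/P₁ = 0.1347 L.
V constant ⇒ P ∝ T: V₂ = V₁; P₂ = P₁·(T₂/T₁) = 25.36 atm.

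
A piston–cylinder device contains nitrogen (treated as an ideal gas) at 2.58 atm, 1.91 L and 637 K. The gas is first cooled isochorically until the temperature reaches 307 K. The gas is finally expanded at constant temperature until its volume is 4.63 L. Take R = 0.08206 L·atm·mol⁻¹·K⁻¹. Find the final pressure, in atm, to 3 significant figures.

Isochoric, so P/T is constant: V₂ = V₁; P₂ = P₁·(T₂/T₁) = 1.243 atm.
Isothermal, so P V is constant: T₃ = T₂; P₃ = P₂·(V₂/V₃) = 0.5129 atm.

P₃ ≈ 0.513 atm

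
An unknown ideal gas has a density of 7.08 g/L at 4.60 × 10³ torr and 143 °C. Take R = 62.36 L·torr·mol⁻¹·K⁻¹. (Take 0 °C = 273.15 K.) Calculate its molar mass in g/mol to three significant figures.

ρ = PM/(RT) ⇒ M = ρRT/P = (7.08 × 62.36 × 416.1) / 4.60e+03

M ≈ 39.9 g/mol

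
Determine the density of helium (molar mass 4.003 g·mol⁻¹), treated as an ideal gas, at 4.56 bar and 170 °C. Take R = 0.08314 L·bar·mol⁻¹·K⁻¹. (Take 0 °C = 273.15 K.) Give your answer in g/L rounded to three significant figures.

ρ = PM/(RT) = (4.56 × 4.003) / (0.08314 × 443.1)

ρ ≈ 0.495 g/L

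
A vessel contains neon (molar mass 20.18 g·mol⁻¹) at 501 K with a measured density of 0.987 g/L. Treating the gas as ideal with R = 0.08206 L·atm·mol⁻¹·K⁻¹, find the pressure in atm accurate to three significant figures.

P ≈ 2.01 atm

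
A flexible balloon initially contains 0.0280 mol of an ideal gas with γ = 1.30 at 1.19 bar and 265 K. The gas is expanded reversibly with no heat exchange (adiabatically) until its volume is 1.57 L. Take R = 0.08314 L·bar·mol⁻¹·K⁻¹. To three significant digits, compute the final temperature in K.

T₂ ≈ 190 K

From PV = nRT: V₁ = nRT₁/P₁ = 0.5184 L.
Reversible adiabatic, γ = 1.30: T₂ = T₁·(V₁/V₂)^(γ−1) = 190.1 K; P₂ = P₁·(V₁/V₂)^γ = 0.2818 bar.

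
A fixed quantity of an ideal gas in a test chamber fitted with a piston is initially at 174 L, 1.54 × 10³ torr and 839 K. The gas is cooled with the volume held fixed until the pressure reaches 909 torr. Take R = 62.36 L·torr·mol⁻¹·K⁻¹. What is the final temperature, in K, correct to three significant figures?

V constant ⇒ P ∝ T: V₂ = V₁; T₂ = T₁·(P₂/P₁) = 495.2 K.

T₂ ≈ 495 K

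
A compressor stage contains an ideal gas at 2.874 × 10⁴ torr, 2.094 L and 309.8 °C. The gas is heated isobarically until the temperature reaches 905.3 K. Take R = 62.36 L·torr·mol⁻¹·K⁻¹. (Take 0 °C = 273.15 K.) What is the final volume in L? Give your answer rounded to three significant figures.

V₂ ≈ 3.25 L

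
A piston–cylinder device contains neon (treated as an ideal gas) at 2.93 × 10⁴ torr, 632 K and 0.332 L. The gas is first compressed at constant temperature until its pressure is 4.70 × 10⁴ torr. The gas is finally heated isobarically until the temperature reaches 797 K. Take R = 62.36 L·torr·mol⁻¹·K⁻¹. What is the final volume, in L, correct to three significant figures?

T constant ⇒ Boyle's law P V = const: T₂ = T₁; V₂ = V₁·(P₁/P₂) = 0.2070 L.
Isobaric, so V/T is constant: P₃ = P₂; V₃ = V₂·(T₃/T₂) = 0.2610 L.

V₃ ≈ 0.261 L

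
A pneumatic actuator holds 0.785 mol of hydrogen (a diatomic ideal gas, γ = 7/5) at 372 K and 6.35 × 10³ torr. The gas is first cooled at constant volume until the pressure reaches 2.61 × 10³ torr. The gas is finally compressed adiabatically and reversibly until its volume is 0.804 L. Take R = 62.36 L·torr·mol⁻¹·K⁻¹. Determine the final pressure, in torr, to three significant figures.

From PV = nRT: V₁ = nRT₁/P₁ = 2.868 L.
V constant ⇒ P ∝ T: V₂ = V₁; T₂ = T₁·(P₂/P₁) = 152.9 K.
Reversible adiabatic, γ = 7/5: T₃ = T₂·(V₂/V₃)^(γ−1) = 254.3 K; P₃ = P₂·(V₂/V₃)^γ = 1.548e+04 torr.

P₃ ≈ 1.55e+04 torr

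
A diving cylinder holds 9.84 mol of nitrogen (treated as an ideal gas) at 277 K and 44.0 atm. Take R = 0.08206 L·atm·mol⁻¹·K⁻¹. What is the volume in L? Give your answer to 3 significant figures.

PV = nRT ⇒ V = nRT/P = (9.84 × 0.08206 × 277) / 44.0

V ≈ 5.08 L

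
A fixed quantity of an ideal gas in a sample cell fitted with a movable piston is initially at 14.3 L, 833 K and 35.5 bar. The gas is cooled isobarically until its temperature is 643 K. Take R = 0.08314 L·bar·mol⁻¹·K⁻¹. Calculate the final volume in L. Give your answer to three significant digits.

Isobaric, so V/T is constant: P₂ = P₁; V₂ = V₁·(T₂/T₁) = 11.04 L.

V₂ ≈ 11.0 L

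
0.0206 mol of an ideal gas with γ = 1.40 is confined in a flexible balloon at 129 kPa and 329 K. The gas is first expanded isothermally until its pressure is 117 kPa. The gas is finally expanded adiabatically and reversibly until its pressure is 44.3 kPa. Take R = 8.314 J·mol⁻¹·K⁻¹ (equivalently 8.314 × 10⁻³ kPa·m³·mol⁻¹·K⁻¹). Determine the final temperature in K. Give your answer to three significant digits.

T₃ ≈ 249 K

From PV = nRT: V₁ = nRT₁/P₁ = 0.0004368 m³.
Isothermal, so P V is constant: T₂ = T₁; V₂ = V₁·(P₁/P₂) = 0.0004816 m³.
Adiabatic (γ = 1.40), T V^(γ−1) and P V^γ constant: T₃ = T₂·(P₃/P₂)^((γ−1)/γ) = 249.3 K; V₃ = V₂·(P₂/P₃)^(1/γ) = 0.0009637 m³.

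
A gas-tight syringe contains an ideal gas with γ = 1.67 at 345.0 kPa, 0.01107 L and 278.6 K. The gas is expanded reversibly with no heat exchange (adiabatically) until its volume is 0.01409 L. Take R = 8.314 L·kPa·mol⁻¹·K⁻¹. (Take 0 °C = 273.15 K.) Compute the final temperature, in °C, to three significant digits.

Reversible adiabatic, γ = 1.67: T₂ = T₁·(V₁/V₂)^(γ−1) = 237.0 K; P₂ = P₁·(V₁/V₂)^γ = 230.6 kPa.

T₂ ≈ -36.1 °C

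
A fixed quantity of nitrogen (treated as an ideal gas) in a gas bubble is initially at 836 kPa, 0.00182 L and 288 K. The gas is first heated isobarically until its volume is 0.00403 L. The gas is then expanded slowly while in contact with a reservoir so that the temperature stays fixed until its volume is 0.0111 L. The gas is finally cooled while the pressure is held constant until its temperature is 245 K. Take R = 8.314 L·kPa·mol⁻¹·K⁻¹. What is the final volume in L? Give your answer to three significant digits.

V₄ ≈ 0.00426 L

Isobaric, so V/T is constant: P₂ = P₁; T₂ = T₁·(V₂/V₁) = 637.7 K.
T constant ⇒ Boyle's law P V = const: T₃ = T₂; P₃ = P₂·(V₂/V₃) = 303.5 kPa.
P constant ⇒ V ∝ T: P₄ = P₃; V₄ = V₃·(T₄/T₃) = 0.004264 L.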